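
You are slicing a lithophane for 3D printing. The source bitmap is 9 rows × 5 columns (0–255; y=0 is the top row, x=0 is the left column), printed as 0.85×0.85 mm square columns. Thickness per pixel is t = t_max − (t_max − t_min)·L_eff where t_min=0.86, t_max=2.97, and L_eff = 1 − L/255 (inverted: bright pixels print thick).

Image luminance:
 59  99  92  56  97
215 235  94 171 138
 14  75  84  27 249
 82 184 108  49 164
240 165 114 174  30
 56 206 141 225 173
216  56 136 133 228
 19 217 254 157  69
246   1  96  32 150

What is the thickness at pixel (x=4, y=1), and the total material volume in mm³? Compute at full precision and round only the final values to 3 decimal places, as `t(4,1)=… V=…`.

span = t_max - t_min = 2.97 - 0.86 = 2.110
L(4,1) = 138, L_eff = 1 - 138/255 = 0.458824 (inverted)
t(4,1) = 2.97 - 2.110·0.458824 = 2.002
Σt over all 9·5 pixels = 184678/2125 ≈ 86.9072941
V = pitch²·Σt = 0.85²·184678/2125 = 62.791

t(4,1)=2.002 V=62.791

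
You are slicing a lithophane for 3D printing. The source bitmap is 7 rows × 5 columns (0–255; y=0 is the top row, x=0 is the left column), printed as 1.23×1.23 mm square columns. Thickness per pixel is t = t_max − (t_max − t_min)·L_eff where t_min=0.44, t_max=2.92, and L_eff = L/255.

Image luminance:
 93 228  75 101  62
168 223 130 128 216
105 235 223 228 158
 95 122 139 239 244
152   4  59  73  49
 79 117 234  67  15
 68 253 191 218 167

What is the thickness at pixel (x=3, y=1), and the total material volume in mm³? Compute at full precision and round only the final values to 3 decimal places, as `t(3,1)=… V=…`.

t(3,1)=1.675 V=81.668

span = t_max - t_min = 2.92 - 0.44 = 2.480
L(3,1) = 128, L_eff = 128/255 = 0.501961
t(3,1) = 2.92 - 2.480·0.501961 = 1.675
Σt over all 7·5 pixels = 344129/6375 ≈ 53.9810196
V = pitch²·Σt = 1.23²·344129/6375 = 81.668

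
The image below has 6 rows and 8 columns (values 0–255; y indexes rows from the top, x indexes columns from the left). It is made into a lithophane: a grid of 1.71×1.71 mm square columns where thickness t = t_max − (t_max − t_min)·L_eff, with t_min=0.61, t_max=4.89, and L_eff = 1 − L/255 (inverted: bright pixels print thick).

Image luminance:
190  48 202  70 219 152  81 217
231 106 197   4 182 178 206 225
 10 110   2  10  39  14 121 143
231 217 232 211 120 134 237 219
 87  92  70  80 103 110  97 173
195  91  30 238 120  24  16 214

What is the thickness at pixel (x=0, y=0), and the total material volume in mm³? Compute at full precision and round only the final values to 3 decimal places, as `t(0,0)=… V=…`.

t(0,0)=3.799 V=394.717

span = t_max - t_min = 4.89 - 0.61 = 4.280
L(0,0) = 190, L_eff = 1 - 190/255 = 0.254902 (inverted)
t(0,0) = 4.89 - 4.280·0.254902 = 3.799
Σt over all 6·8 pixels = 860546/6375 ≈ 134.9876078
V = pitch²·Σt = 1.71²·860546/6375 = 394.717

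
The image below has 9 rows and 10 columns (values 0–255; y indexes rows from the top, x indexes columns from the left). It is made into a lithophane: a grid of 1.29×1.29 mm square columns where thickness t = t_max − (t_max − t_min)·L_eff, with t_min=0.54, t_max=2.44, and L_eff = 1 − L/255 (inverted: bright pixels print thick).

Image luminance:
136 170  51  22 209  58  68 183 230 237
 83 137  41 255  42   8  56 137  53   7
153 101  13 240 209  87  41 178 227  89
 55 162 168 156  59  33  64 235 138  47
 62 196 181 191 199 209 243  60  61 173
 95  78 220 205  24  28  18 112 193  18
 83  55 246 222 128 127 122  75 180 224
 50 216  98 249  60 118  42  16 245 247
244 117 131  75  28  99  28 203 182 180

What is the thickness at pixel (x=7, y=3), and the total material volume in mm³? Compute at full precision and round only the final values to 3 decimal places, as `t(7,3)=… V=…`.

t(7,3)=2.291 V=220.912

span = t_max - t_min = 2.44 - 0.54 = 1.900
L(7,3) = 235, L_eff = 1 - 235/255 = 0.078431 (inverted)
t(7,3) = 2.44 - 1.900·0.078431 = 2.291
Σt over all 9·10 pixels = 169258/1275 ≈ 132.7513725
V = pitch²·Σt = 1.29²·169258/1275 = 220.912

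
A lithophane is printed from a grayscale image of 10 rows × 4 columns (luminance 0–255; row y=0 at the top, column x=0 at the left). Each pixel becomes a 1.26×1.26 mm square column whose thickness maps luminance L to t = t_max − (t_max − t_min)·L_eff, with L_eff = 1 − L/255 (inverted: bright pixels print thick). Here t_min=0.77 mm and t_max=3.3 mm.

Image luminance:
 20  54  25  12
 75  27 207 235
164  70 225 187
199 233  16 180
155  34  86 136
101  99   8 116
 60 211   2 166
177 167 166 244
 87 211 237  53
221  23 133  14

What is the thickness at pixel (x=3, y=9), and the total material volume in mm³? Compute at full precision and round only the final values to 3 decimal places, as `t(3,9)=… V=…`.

t(3,9)=0.909 V=125.072

span = t_max - t_min = 3.3 - 0.77 = 2.530
L(3,9) = 14, L_eff = 1 - 14/255 = 0.945098 (inverted)
t(3,9) = 3.3 - 2.530·0.945098 = 0.909
Σt over all 10·4 pixels = 167409/2125 ≈ 78.7807059
V = pitch²·Σt = 1.26²·167409/2125 = 125.072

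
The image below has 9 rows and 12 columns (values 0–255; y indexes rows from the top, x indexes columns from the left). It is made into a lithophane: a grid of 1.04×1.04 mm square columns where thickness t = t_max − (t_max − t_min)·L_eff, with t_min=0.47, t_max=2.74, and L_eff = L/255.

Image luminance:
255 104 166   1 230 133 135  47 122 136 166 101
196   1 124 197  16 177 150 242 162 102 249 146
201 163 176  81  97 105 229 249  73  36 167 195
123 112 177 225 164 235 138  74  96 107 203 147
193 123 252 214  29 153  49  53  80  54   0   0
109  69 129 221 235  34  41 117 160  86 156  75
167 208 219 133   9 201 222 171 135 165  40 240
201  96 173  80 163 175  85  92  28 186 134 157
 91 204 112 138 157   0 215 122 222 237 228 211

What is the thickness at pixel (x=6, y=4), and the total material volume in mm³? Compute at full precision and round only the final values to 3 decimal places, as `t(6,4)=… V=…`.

span = t_max - t_min = 2.74 - 0.47 = 2.270
L(6,4) = 49, L_eff = 49/255 = 0.192157
t(6,4) = 2.74 - 2.270·0.192157 = 2.304
Σt over all 9·12 pixels = 8291/51 ≈ 162.5686275
V = pitch²·Σt = 1.04²·8291/51 = 175.834

t(6,4)=2.304 V=175.834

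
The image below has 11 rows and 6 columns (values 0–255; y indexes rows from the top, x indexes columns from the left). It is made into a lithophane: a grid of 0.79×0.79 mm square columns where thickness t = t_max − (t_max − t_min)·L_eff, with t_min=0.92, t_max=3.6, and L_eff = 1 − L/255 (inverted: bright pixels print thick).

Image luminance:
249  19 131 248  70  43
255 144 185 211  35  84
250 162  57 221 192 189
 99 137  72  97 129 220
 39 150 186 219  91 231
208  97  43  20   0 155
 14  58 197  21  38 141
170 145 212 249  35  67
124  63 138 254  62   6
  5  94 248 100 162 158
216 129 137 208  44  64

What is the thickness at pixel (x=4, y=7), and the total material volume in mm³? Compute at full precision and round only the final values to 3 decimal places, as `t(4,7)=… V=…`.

span = t_max - t_min = 3.6 - 0.92 = 2.680
L(4,7) = 35, L_eff = 1 - 35/255 = 0.862745 (inverted)
t(4,7) = 3.6 - 2.680·0.862745 = 1.288
Σt over all 11·6 pixels = 956389/6375 ≈ 150.0218039
V = pitch²·Σt = 0.79²·956389/6375 = 93.629

t(4,7)=1.288 V=93.629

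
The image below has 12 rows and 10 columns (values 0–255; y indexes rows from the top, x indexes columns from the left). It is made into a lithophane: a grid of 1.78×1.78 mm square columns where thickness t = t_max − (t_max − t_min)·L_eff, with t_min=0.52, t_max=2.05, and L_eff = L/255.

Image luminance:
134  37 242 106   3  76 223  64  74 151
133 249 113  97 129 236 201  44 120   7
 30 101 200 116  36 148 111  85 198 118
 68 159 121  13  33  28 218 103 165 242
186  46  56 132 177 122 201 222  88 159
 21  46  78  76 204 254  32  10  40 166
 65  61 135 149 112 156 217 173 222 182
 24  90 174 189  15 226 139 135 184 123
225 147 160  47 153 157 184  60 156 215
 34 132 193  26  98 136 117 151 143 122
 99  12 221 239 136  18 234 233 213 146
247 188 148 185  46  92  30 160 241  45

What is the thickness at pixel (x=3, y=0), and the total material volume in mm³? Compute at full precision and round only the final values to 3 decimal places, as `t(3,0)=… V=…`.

t(3,0)=1.414 V=486.514

span = t_max - t_min = 2.05 - 0.52 = 1.530
L(3,0) = 106, L_eff = 106/255 = 0.415686
t(3,0) = 2.05 - 1.530·0.415686 = 1.414
Σt over all 12·10 pixels = 153.552
V = pitch²·Σt = 1.78²·153.552 = 486.514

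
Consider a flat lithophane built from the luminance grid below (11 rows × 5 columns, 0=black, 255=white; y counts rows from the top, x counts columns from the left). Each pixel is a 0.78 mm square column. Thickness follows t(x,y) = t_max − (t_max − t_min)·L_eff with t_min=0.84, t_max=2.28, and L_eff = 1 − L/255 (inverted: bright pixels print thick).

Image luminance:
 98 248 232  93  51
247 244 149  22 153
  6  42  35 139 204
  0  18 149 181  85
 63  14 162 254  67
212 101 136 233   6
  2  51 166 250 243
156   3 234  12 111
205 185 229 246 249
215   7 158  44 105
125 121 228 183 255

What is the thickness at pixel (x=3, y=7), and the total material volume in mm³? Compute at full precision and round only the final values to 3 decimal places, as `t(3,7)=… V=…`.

t(3,7)=0.908 V=53.625

span = t_max - t_min = 2.28 - 0.84 = 1.440
L(3,7) = 12, L_eff = 1 - 12/255 = 0.952941 (inverted)
t(3,7) = 2.28 - 1.440·0.952941 = 0.908
Σt over all 11·5 pixels = 187299/2125 ≈ 88.1407059
V = pitch²·Σt = 0.78²·187299/2125 = 53.625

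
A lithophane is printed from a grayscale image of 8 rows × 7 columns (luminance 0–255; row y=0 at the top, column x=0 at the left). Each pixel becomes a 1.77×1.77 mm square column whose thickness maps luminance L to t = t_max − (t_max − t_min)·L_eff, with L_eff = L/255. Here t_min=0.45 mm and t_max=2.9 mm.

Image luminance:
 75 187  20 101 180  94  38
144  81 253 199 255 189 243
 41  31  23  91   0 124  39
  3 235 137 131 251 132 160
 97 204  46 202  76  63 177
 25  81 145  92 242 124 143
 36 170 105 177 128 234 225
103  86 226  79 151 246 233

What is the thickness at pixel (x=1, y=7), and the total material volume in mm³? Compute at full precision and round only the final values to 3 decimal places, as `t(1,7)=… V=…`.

span = t_max - t_min = 2.9 - 0.45 = 2.450
L(1,7) = 86, L_eff = 86/255 = 0.337255
t(1,7) = 2.9 - 2.450·0.337255 = 2.074
Σt over all 8·7 pixels = 466963/5100 ≈ 91.5613725
V = pitch²·Σt = 1.77²·466963/5100 = 286.853

t(1,7)=2.074 V=286.853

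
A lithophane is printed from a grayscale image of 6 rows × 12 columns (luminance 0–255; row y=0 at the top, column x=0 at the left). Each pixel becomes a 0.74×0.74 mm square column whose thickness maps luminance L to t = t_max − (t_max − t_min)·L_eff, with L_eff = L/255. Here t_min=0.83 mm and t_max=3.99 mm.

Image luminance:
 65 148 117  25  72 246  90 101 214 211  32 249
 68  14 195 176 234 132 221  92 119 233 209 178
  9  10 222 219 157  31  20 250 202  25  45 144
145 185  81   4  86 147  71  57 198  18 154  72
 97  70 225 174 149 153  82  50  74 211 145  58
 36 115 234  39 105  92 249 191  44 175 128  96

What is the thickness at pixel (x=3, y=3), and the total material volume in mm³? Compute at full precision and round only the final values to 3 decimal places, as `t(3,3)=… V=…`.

t(3,3)=3.940 V=96.343

span = t_max - t_min = 3.99 - 0.83 = 3.160
L(3,3) = 4, L_eff = 4/255 = 0.015686
t(3,3) = 3.99 - 3.160·0.015686 = 3.940
Σt over all 6·12 pixels = 74773/425 ≈ 175.9364706
V = pitch²·Σt = 0.74²·74773/425 = 96.343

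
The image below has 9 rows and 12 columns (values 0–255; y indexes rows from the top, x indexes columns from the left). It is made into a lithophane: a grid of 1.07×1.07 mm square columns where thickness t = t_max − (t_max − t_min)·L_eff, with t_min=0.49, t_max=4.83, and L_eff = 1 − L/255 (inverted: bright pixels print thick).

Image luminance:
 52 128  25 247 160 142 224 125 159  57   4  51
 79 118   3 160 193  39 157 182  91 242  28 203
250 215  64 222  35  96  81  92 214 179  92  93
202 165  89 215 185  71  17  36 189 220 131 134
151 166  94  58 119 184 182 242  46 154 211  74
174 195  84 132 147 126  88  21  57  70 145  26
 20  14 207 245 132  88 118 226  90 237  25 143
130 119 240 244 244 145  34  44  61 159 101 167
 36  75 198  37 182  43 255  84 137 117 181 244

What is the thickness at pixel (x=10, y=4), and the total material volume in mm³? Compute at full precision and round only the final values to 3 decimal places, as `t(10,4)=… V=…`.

t(10,4)=4.081 V=331.908

span = t_max - t_min = 4.83 - 0.49 = 4.340
L(10,4) = 211, L_eff = 1 - 211/255 = 0.172549 (inverted)
t(10,4) = 4.83 - 4.340·0.172549 = 4.081
Σt over all 9·12 pixels = 1848119/6375 ≈ 289.9010196
V = pitch²·Σt = 1.07²·1848119/6375 = 331.908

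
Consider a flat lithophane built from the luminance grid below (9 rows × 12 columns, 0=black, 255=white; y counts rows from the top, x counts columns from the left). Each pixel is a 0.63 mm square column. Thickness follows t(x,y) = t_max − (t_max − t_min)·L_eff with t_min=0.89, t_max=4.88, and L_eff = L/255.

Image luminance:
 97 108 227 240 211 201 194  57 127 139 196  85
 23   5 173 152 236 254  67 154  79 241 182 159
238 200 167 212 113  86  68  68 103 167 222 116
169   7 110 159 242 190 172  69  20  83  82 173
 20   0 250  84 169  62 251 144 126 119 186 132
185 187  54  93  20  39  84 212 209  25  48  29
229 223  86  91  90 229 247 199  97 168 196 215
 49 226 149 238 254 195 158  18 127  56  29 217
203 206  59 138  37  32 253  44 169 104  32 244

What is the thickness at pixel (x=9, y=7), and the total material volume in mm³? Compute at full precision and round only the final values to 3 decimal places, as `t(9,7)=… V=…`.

span = t_max - t_min = 4.88 - 0.89 = 3.990
L(9,7) = 56, L_eff = 56/255 = 0.219608
t(9,7) = 4.88 - 3.990·0.219608 = 4.004
Σt over all 9·12 pixels = 1250533/4250 ≈ 294.2430588
V = pitch²·Σt = 0.63²·1250533/4250 = 116.785

t(9,7)=4.004 V=116.785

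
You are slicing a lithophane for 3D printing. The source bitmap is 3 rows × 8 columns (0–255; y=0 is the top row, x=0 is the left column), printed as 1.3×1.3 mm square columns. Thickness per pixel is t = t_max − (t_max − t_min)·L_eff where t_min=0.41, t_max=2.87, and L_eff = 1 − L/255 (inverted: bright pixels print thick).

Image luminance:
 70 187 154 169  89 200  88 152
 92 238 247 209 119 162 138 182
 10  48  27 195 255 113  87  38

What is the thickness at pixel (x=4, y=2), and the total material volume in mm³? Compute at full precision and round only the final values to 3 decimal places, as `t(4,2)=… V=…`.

t(4,2)=2.870 V=69.926

span = t_max - t_min = 2.87 - 0.41 = 2.460
L(4,2) = 255, L_eff = 1 - 255/255 = 0.000000 (inverted)
t(4,2) = 2.87 - 2.460·0.000000 = 2.870
Σt over all 3·8 pixels = 175849/4250 ≈ 41.3762353
V = pitch²·Σt = 1.3²·175849/4250 = 69.926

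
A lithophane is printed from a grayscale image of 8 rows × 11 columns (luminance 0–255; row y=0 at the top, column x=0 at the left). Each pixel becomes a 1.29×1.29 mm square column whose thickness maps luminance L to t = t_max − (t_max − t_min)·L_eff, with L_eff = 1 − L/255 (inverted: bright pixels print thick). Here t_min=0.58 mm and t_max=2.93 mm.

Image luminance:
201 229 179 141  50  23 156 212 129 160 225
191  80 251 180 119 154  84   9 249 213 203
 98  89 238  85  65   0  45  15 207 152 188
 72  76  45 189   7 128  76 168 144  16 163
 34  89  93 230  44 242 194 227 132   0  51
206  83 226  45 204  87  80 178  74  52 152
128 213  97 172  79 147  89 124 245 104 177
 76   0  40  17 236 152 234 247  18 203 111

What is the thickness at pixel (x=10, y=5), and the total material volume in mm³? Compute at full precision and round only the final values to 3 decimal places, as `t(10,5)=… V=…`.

span = t_max - t_min = 2.93 - 0.58 = 2.350
L(10,5) = 152, L_eff = 1 - 152/255 = 0.403922 (inverted)
t(10,5) = 2.93 - 2.350·0.403922 = 1.981
Σt over all 8·11 pixels = 198274/1275 ≈ 155.5090196
V = pitch²·Σt = 1.29²·198274/1275 = 258.783

t(10,5)=1.981 V=258.783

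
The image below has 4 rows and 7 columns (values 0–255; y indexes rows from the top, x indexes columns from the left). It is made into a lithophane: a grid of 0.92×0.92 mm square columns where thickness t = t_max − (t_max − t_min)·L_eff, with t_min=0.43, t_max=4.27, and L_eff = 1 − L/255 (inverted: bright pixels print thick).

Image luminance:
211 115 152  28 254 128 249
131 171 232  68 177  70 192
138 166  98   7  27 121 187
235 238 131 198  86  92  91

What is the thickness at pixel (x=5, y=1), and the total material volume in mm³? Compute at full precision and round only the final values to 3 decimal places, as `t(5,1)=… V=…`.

span = t_max - t_min = 4.27 - 0.43 = 3.840
L(5,1) = 70, L_eff = 1 - 70/255 = 0.725490 (inverted)
t(5,1) = 4.27 - 3.840·0.725490 = 1.484
Σt over all 4·7 pixels = 153361/2125 ≈ 72.1698824
V = pitch²·Σt = 0.92²·153361/2125 = 61.085

t(5,1)=1.484 V=61.085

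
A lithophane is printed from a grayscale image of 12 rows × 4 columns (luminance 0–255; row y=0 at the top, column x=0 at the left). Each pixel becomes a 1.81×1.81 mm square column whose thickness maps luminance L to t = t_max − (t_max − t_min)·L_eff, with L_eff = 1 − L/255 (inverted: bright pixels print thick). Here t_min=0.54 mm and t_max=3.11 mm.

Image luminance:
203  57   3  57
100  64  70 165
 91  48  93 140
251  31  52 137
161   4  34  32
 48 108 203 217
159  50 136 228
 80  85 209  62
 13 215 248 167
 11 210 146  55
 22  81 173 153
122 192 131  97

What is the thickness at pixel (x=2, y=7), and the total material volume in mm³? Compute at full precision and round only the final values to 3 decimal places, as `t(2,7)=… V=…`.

t(2,7)=2.646 V=263.676

span = t_max - t_min = 3.11 - 0.54 = 2.570
L(2,7) = 209, L_eff = 1 - 209/255 = 0.180392 (inverted)
t(2,7) = 3.11 - 2.570·0.180392 = 2.646
Σt over all 12·4 pixels = 1026179/12750 ≈ 80.4846275
V = pitch²·Σt = 1.81²·1026179/12750 = 263.676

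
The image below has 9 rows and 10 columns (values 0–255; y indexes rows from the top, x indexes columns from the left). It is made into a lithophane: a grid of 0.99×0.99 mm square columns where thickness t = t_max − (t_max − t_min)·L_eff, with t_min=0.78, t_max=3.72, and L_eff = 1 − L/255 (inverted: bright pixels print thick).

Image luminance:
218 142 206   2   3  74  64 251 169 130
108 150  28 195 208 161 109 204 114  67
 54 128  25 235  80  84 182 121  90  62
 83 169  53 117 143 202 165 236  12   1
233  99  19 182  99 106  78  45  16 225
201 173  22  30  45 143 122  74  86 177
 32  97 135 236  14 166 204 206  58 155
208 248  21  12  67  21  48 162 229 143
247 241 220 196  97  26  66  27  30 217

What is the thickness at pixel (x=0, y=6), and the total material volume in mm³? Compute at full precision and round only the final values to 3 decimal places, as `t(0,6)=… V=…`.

span = t_max - t_min = 3.72 - 0.78 = 2.940
L(0,6) = 32, L_eff = 1 - 32/255 = 0.874510 (inverted)
t(0,6) = 3.72 - 2.940·0.874510 = 1.149
Σt over all 9·10 pixels = 829951/4250 ≈ 195.2825882
V = pitch²·Σt = 0.99²·829951/4250 = 191.396

t(0,6)=1.149 V=191.396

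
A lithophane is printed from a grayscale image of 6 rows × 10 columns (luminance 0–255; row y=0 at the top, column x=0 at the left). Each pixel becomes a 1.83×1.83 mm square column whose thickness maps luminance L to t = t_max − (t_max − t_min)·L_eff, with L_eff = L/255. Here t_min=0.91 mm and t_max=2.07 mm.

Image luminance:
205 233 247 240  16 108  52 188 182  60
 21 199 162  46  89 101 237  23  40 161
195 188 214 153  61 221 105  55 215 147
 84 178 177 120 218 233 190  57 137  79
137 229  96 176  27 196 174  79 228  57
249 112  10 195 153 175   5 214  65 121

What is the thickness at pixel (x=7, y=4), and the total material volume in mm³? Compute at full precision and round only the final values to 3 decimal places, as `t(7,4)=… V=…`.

t(7,4)=1.711 V=288.956

span = t_max - t_min = 2.07 - 0.91 = 1.160
L(7,4) = 79, L_eff = 79/255 = 0.309804
t(7,4) = 2.07 - 1.160·0.309804 = 1.711
Σt over all 6·10 pixels = 110012/1275 ≈ 86.2839216
V = pitch²·Σt = 1.83²·110012/1275 = 288.956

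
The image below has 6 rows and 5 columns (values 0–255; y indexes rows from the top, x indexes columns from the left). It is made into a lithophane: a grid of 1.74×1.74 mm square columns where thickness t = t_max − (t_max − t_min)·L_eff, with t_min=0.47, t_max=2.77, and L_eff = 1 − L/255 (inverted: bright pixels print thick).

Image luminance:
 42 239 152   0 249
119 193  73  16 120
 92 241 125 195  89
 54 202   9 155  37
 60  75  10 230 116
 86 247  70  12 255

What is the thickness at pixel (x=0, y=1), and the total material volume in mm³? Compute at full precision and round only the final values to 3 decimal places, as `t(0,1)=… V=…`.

span = t_max - t_min = 2.77 - 0.47 = 2.300
L(0,1) = 119, L_eff = 1 - 119/255 = 0.533333 (inverted)
t(0,1) = 2.77 - 2.300·0.533333 = 1.543
Σt over all 6·5 pixels = 58952/1275 ≈ 46.2368627
V = pitch²·Σt = 1.74²·58952/1275 = 139.987

t(0,1)=1.543 V=139.987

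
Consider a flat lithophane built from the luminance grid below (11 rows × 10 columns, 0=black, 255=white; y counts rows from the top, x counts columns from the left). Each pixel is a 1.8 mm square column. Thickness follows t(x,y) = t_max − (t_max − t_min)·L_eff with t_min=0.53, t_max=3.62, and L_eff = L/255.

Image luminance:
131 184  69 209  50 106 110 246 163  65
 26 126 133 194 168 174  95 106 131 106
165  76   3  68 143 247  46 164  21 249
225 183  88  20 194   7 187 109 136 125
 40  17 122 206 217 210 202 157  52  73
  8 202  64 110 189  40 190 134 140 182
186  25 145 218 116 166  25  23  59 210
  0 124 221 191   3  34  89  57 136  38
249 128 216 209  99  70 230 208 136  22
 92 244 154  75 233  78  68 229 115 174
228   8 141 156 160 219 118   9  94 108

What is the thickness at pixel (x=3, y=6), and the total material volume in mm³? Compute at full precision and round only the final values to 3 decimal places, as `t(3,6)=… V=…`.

span = t_max - t_min = 3.62 - 0.53 = 3.090
L(3,6) = 218, L_eff = 218/255 = 0.854902
t(3,6) = 3.62 - 3.090·0.854902 = 0.978
Σt over all 11·10 pixels = 1948983/8500 ≈ 229.2921176
V = pitch²·Σt = 1.8²·1948983/8500 = 742.906

t(3,6)=0.978 V=742.906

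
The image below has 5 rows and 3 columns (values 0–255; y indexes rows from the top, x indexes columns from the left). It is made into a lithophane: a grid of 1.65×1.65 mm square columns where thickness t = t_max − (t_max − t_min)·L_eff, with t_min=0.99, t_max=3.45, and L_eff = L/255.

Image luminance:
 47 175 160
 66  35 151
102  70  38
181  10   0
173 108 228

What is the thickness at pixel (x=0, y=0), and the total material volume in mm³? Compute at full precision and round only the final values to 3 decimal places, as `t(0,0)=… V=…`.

span = t_max - t_min = 3.45 - 0.99 = 2.460
L(0,0) = 47, L_eff = 47/255 = 0.184314
t(0,0) = 3.45 - 2.460·0.184314 = 2.997
Σt over all 5·3 pixels = 313267/8500 ≈ 36.8549412
V = pitch²·Σt = 1.65²·313267/8500 = 100.338

t(0,0)=2.997 V=100.338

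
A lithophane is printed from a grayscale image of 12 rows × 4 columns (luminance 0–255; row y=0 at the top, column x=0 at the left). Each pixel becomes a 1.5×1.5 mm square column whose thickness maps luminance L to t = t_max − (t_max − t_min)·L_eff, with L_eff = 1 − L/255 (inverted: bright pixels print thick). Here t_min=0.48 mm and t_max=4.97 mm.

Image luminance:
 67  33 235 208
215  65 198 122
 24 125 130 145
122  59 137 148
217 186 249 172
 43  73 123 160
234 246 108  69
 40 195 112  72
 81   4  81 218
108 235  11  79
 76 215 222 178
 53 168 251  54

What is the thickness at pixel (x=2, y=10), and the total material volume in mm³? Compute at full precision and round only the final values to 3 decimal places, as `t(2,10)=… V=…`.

t(2,10)=4.389 V=304.046

span = t_max - t_min = 4.97 - 0.48 = 4.490
L(2,10) = 222, L_eff = 1 - 222/255 = 0.129412 (inverted)
t(2,10) = 4.97 - 4.490·0.129412 = 4.389
Σt over all 12·4 pixels = 574309/4250 ≈ 135.1315294
V = pitch²·Σt = 1.5²·574309/4250 = 304.046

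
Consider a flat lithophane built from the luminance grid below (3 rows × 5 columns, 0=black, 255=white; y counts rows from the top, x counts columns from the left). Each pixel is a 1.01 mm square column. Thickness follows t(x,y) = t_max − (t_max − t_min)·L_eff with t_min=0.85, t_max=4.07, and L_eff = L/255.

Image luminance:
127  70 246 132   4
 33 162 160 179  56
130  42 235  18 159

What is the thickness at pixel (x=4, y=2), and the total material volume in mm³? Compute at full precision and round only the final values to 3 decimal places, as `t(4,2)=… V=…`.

span = t_max - t_min = 4.07 - 0.85 = 3.220
L(4,2) = 159, L_eff = 159/255 = 0.623529
t(4,2) = 4.07 - 3.220·0.623529 = 2.062
Σt over all 3·5 pixels = 992309/25500 ≈ 38.9140784
V = pitch²·Σt = 1.01²·992309/25500 = 39.696

t(4,2)=2.062 V=39.696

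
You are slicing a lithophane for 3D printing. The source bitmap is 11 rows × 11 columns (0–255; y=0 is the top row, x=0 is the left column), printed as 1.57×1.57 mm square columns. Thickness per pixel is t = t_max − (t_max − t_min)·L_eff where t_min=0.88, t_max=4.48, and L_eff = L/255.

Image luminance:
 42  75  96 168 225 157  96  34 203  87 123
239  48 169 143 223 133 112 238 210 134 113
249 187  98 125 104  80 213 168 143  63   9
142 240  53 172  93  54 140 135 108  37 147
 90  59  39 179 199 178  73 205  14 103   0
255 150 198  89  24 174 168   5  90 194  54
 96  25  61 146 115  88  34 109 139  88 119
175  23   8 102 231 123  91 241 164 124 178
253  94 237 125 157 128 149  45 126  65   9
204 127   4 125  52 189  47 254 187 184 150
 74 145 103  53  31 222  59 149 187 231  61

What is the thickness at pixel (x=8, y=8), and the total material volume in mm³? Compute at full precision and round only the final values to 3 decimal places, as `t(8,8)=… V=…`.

t(8,8)=2.701 V=811.619

span = t_max - t_min = 4.48 - 0.88 = 3.600
L(8,8) = 126, L_eff = 126/255 = 0.494118
t(8,8) = 4.48 - 3.600·0.494118 = 2.701
Σt over all 11·11 pixels = 27988/85 ≈ 329.2705882
V = pitch²·Σt = 1.57²·27988/85 = 811.619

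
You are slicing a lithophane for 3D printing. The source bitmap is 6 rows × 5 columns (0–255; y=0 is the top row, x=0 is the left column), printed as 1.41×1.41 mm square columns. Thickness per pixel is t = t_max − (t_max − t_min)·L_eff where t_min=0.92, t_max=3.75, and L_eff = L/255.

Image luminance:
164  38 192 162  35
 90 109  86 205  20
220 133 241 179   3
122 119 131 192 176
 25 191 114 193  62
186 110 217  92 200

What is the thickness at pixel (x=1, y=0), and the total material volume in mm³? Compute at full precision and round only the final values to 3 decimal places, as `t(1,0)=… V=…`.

t(1,0)=3.328 V=135.251

span = t_max - t_min = 3.75 - 0.92 = 2.830
L(1,0) = 38, L_eff = 38/255 = 0.149020
t(1,0) = 3.75 - 2.830·0.149020 = 3.328
Σt over all 6·5 pixels = 1734769/25500 ≈ 68.0301569
V = pitch²·Σt = 1.41²·1734769/25500 = 135.251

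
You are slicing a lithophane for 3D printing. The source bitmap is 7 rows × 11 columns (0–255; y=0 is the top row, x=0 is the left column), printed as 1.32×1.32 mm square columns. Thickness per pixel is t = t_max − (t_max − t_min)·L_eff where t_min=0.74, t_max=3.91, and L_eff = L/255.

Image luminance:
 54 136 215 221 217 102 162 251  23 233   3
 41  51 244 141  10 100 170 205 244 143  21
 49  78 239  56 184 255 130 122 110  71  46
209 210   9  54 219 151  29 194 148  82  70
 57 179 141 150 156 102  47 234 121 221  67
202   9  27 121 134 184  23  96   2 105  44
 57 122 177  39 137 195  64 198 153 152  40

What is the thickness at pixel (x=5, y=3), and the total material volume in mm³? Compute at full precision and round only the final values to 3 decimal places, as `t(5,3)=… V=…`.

t(5,3)=2.033 V=319.720

span = t_max - t_min = 3.91 - 0.74 = 3.170
L(5,3) = 151, L_eff = 151/255 = 0.592157
t(5,3) = 3.91 - 3.170·0.592157 = 2.033
Σt over all 7·11 pixels = 4679099/25500 ≈ 183.4940784
V = pitch²·Σt = 1.32²·4679099/25500 = 319.720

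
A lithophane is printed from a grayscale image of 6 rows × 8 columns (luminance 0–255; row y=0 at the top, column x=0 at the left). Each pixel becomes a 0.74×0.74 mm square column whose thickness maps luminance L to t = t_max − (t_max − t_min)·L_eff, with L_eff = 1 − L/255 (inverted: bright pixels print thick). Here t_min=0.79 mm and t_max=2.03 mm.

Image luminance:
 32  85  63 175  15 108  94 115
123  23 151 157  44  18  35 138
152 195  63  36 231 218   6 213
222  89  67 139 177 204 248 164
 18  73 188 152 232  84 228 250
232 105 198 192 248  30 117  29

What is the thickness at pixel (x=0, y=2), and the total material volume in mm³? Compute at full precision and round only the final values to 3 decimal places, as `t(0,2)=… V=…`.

span = t_max - t_min = 2.03 - 0.79 = 1.240
L(0,2) = 152, L_eff = 1 - 152/255 = 0.403922 (inverted)
t(0,2) = 2.03 - 1.240·0.403922 = 1.529
Σt over all 6·8 pixels = 433196/6375 ≈ 67.9523137
V = pitch²·Σt = 0.74²·433196/6375 = 37.211

t(0,2)=1.529 V=37.211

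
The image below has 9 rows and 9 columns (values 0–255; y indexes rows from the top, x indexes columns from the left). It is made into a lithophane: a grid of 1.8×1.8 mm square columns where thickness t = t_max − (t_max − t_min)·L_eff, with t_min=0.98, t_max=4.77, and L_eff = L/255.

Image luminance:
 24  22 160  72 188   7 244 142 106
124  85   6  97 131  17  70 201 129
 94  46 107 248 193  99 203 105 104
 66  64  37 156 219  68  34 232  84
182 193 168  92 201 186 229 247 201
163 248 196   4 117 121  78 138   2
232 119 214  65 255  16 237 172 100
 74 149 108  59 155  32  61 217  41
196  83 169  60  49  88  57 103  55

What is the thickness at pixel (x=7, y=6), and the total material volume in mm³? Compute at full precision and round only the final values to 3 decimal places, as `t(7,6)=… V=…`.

span = t_max - t_min = 4.77 - 0.98 = 3.790
L(7,6) = 172, L_eff = 172/255 = 0.674510
t(7,6) = 4.77 - 3.790·0.674510 = 2.214
Σt over all 9·9 pixels = 6094271/25500 ≈ 238.9910196
V = pitch²·Σt = 1.8²·6094271/25500 = 774.331

t(7,6)=2.214 V=774.331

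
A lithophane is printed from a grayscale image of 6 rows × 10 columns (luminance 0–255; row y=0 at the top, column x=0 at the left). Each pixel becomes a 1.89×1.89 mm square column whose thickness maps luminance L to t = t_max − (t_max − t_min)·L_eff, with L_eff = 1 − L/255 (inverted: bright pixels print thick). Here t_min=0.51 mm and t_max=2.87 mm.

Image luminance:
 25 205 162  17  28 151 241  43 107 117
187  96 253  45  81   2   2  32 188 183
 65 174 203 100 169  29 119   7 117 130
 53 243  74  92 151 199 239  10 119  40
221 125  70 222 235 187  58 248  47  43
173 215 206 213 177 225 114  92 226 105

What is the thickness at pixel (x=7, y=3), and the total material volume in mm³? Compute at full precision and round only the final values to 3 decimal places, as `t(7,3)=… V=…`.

t(7,3)=0.603 V=363.864

span = t_max - t_min = 2.87 - 0.51 = 2.360
L(7,3) = 10, L_eff = 1 - 10/255 = 0.960784 (inverted)
t(7,3) = 2.87 - 2.360·0.960784 = 0.603
Σt over all 6·10 pixels = 5195/51 ≈ 101.8627451
V = pitch²·Σt = 1.89²·5195/51 = 363.864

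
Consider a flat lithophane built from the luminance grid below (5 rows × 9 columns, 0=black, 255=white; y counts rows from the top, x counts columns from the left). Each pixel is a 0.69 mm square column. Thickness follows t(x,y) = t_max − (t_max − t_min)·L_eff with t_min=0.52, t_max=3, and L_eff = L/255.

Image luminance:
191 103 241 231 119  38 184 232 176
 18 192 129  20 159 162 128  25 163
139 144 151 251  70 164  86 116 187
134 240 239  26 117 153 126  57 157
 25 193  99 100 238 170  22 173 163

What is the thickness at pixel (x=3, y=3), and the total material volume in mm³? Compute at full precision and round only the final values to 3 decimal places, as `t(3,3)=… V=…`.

span = t_max - t_min = 3 - 0.52 = 2.480
L(3,3) = 26, L_eff = 26/255 = 0.101961
t(3,3) = 3 - 2.480·0.101961 = 2.747
Σt over all 5·9 pixels = 473063/6375 ≈ 74.2059608
V = pitch²·Σt = 0.69²·473063/6375 = 35.329

t(3,3)=2.747 V=35.329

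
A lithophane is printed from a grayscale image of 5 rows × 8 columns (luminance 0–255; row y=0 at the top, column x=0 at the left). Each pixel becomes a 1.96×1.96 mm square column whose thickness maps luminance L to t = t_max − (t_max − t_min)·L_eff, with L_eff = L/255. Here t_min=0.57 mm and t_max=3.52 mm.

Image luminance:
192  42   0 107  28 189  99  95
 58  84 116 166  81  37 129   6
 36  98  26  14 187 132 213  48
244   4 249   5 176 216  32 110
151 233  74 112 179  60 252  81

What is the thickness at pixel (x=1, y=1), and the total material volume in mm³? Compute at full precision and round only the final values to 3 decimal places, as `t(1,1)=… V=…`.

t(1,1)=2.548 V=347.086

span = t_max - t_min = 3.52 - 0.57 = 2.950
L(1,1) = 84, L_eff = 84/255 = 0.329412
t(1,1) = 3.52 - 2.950·0.329412 = 2.548
Σt over all 5·8 pixels = 460781/5100 ≈ 90.3492157
V = pitch²·Σt = 1.96²·460781/5100 = 347.086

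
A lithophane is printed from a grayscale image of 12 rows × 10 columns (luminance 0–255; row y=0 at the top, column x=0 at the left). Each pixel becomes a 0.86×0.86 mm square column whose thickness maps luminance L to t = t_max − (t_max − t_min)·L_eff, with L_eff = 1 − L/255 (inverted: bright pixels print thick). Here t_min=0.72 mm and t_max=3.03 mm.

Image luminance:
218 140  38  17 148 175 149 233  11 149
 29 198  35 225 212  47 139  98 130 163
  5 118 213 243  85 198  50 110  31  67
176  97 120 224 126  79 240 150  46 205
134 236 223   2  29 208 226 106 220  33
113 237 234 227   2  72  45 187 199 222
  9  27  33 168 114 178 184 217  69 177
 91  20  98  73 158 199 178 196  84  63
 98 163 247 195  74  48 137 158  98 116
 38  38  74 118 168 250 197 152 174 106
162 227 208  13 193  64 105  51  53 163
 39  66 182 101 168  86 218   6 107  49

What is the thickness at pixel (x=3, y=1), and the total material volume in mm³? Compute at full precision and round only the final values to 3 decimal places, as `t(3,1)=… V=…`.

t(3,1)=2.758 V=166.665

span = t_max - t_min = 3.03 - 0.72 = 2.310
L(3,1) = 225, L_eff = 1 - 225/255 = 0.117647 (inverted)
t(3,1) = 3.03 - 2.310·0.117647 = 2.758
Σt over all 12·10 pixels = 957713/4250 ≈ 225.3442353
V = pitch²·Σt = 0.86²·957713/4250 = 166.665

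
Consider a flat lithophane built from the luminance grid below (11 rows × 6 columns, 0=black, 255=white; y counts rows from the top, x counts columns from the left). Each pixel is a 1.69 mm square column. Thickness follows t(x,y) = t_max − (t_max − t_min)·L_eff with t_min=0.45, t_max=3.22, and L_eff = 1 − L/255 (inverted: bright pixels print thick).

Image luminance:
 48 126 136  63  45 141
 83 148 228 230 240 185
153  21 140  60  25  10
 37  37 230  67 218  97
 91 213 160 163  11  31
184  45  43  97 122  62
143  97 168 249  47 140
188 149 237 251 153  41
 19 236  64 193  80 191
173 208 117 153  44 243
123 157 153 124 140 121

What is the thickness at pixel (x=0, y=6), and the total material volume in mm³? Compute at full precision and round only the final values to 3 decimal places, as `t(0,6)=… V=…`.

span = t_max - t_min = 3.22 - 0.45 = 2.770
L(0,6) = 143, L_eff = 1 - 143/255 = 0.439216 (inverted)
t(0,6) = 3.22 - 2.770·0.439216 = 2.003
Σt over all 11·6 pixels = 1540967/12750 ≈ 120.8601569
V = pitch²·Σt = 1.69²·1540967/12750 = 345.189

t(0,6)=2.003 V=345.189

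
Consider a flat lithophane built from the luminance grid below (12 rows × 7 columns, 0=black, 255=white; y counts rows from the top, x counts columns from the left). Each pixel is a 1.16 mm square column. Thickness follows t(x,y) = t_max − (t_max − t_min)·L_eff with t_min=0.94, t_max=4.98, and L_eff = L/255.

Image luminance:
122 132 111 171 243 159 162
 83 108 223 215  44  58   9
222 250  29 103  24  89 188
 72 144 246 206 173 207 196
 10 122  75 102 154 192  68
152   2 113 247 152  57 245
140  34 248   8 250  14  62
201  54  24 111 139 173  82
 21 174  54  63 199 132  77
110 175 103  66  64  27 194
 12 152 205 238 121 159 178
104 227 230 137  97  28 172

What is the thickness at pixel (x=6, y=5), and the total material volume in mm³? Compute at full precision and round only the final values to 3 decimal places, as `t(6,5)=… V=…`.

span = t_max - t_min = 4.98 - 0.94 = 4.040
L(6,5) = 245, L_eff = 245/255 = 0.960784
t(6,5) = 4.98 - 4.040·0.960784 = 1.098
Σt over all 12·7 pixels = 1582151/6375 ≈ 248.1805490
V = pitch²·Σt = 1.16²·1582151/6375 = 333.952

t(6,5)=1.098 V=333.952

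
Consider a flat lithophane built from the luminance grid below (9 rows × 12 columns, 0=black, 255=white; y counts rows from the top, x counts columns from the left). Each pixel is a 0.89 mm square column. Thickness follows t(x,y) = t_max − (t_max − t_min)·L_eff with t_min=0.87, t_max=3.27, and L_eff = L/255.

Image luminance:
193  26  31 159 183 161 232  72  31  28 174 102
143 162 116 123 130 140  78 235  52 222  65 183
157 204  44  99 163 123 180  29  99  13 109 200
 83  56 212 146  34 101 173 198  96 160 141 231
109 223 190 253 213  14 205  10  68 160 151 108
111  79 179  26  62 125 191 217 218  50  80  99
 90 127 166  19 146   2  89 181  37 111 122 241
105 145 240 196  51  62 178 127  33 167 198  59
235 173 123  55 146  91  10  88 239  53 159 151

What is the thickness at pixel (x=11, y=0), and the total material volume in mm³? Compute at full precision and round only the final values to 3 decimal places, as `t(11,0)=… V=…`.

t(11,0)=2.310 V=177.991

span = t_max - t_min = 3.27 - 0.87 = 2.400
L(11,0) = 102, L_eff = 102/255 = 0.400000
t(11,0) = 3.27 - 2.400·0.400000 = 2.310
Σt over all 9·12 pixels = 95501/425 ≈ 224.7082353
V = pitch²·Σt = 0.89²·95501/425 = 177.991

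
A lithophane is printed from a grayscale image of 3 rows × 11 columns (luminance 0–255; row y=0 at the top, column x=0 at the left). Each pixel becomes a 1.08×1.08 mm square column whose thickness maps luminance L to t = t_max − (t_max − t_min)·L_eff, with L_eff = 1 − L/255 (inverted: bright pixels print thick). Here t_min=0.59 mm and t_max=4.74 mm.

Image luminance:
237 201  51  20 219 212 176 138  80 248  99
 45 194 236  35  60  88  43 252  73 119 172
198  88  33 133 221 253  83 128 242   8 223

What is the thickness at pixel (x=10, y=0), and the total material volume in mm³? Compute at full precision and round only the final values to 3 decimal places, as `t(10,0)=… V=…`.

span = t_max - t_min = 4.74 - 0.59 = 4.150
L(10,0) = 99, L_eff = 1 - 99/255 = 0.611765 (inverted)
t(10,0) = 4.74 - 4.150·0.611765 = 2.201
Σt over all 3·11 pixels = 160587/1700 ≈ 94.4629412
V = pitch²·Σt = 1.08²·160587/1700 = 110.182

t(10,0)=2.201 V=110.182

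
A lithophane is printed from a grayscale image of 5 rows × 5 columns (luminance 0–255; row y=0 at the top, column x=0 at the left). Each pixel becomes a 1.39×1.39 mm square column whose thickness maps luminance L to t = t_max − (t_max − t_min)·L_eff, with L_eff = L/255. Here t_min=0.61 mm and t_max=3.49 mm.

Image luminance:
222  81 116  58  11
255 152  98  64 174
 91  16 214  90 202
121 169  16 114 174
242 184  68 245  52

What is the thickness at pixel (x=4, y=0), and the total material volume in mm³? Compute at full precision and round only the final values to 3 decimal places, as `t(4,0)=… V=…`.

t(4,0)=3.366 V=98.115

span = t_max - t_min = 3.49 - 0.61 = 2.880
L(4,0) = 11, L_eff = 11/255 = 0.043137
t(4,0) = 3.49 - 2.880·0.043137 = 3.366
Σt over all 5·5 pixels = 431641/8500 ≈ 50.7812941
V = pitch²·Σt = 1.39²·431641/8500 = 98.115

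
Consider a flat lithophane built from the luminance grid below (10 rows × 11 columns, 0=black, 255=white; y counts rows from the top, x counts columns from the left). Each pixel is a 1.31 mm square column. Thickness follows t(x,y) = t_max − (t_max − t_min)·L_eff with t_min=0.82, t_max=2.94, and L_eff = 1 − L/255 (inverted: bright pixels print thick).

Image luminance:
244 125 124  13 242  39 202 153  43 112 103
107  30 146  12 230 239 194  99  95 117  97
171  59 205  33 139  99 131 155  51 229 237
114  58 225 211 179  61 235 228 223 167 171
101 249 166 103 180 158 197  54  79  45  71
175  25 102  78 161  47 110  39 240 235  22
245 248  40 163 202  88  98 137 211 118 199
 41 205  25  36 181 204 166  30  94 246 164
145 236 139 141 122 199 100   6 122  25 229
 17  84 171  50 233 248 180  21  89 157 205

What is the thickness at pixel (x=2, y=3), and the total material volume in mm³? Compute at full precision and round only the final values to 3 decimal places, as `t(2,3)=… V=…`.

t(2,3)=2.691 V=366.574

span = t_max - t_min = 2.94 - 0.82 = 2.120
L(2,3) = 225, L_eff = 1 - 225/255 = 0.117647 (inverted)
t(2,3) = 2.94 - 2.120·0.117647 = 2.691
Σt over all 10·11 pixels = 453919/2125 ≈ 213.6089412
V = pitch²·Σt = 1.31²·453919/2125 = 366.574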